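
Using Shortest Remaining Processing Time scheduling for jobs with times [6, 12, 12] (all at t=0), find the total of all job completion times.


Since all jobs arrive at t=0, SRPT equals SPT ordering.
SPT order: [6, 12, 12]
Completion times:
  Job 1: p=6, C=6
  Job 2: p=12, C=18
  Job 3: p=12, C=30
Total completion time = 6 + 18 + 30 = 54

54


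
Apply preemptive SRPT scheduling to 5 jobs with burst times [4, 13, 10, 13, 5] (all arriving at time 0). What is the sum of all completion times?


Since all jobs arrive at t=0, SRPT equals SPT ordering.
SPT order: [4, 5, 10, 13, 13]
Completion times:
  Job 1: p=4, C=4
  Job 2: p=5, C=9
  Job 3: p=10, C=19
  Job 4: p=13, C=32
  Job 5: p=13, C=45
Total completion time = 4 + 9 + 19 + 32 + 45 = 109

109


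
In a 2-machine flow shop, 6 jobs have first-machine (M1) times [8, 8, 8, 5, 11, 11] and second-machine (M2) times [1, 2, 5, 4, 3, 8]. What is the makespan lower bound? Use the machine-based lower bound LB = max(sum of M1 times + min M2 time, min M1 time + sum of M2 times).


LB1 = sum(M1 times) + min(M2 times) = 51 + 1 = 52
LB2 = min(M1 times) + sum(M2 times) = 5 + 23 = 28
Lower bound = max(LB1, LB2) = max(52, 28) = 52

52


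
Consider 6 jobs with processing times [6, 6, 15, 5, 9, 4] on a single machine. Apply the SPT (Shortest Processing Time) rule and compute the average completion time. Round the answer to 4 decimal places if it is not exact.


Sort jobs by processing time (SPT order): [4, 5, 6, 6, 9, 15]
Compute completion times sequentially:
  Job 1: processing = 4, completes at 4
  Job 2: processing = 5, completes at 9
  Job 3: processing = 6, completes at 15
  Job 4: processing = 6, completes at 21
  Job 5: processing = 9, completes at 30
  Job 6: processing = 15, completes at 45
Sum of completion times = 124
Average completion time = 124/6 = 20.6667

20.6667


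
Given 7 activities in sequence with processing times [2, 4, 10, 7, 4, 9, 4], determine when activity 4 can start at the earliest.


Activity 4 starts after activities 1 through 3 complete.
Predecessor durations: [2, 4, 10]
ES = 2 + 4 + 10 = 16

16


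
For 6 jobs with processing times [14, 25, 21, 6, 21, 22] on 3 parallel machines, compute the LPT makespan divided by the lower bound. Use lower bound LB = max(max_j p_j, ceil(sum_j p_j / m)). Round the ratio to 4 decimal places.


LPT order: [25, 22, 21, 21, 14, 6]
Machine loads after assignment: [31, 36, 42]
LPT makespan = 42
Lower bound = max(max_job, ceil(total/3)) = max(25, 37) = 37
Ratio = 42 / 37 = 1.1351

1.1351


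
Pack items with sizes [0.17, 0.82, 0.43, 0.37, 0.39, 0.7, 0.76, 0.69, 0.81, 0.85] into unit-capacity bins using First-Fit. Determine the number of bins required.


Place items sequentially using First-Fit:
  Item 0.17 -> new Bin 1
  Item 0.82 -> Bin 1 (now 0.99)
  Item 0.43 -> new Bin 2
  Item 0.37 -> Bin 2 (now 0.8)
  Item 0.39 -> new Bin 3
  Item 0.7 -> new Bin 4
  Item 0.76 -> new Bin 5
  Item 0.69 -> new Bin 6
  Item 0.81 -> new Bin 7
  Item 0.85 -> new Bin 8
Total bins used = 8

8


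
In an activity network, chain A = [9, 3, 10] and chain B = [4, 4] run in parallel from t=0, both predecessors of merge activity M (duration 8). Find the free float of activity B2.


ES(B2) = sum of predecessors on chain B = 4
EF(B2) = ES + duration = 4 + 4 = 8
Successor of B2 is M. ES(M) = max(sum(A), sum(B)) = max(22, 8) = 22
Free float = ES(successor) - EF(current) = 22 - 8 = 14

14


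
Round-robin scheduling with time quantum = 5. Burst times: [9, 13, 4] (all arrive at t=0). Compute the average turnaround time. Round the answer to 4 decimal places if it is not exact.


Time quantum = 5
Execution trace:
  J1 runs 5 units, time = 5
  J2 runs 5 units, time = 10
  J3 runs 4 units, time = 14
  J1 runs 4 units, time = 18
  J2 runs 5 units, time = 23
  J2 runs 3 units, time = 26
Finish times: [18, 26, 14]
Average turnaround = 58/3 = 19.3333

19.3333


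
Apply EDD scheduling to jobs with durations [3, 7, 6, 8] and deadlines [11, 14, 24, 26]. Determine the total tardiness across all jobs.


Sort by due date (EDD order): [(3, 11), (7, 14), (6, 24), (8, 26)]
Compute completion times and tardiness:
  Job 1: p=3, d=11, C=3, tardiness=max(0,3-11)=0
  Job 2: p=7, d=14, C=10, tardiness=max(0,10-14)=0
  Job 3: p=6, d=24, C=16, tardiness=max(0,16-24)=0
  Job 4: p=8, d=26, C=24, tardiness=max(0,24-26)=0
Total tardiness = 0

0


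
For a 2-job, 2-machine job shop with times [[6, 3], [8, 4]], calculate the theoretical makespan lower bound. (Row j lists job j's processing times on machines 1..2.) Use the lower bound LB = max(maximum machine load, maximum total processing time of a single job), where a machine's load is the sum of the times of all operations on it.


Machine loads:
  Machine 1: 6 + 8 = 14
  Machine 2: 3 + 4 = 7
Max machine load = 14
Job totals:
  Job 1: 9
  Job 2: 12
Max job total = 12
Lower bound = max(14, 12) = 14

14


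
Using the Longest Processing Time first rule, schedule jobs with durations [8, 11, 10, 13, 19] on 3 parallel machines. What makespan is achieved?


Sort jobs in decreasing order (LPT): [19, 13, 11, 10, 8]
Assign each job to the least loaded machine:
  Machine 1: jobs [19], load = 19
  Machine 2: jobs [13, 8], load = 21
  Machine 3: jobs [11, 10], load = 21
Makespan = max load = 21

21


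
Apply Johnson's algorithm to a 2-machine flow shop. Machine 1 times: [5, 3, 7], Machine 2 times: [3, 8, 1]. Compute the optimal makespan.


Apply Johnson's rule:
  Group 1 (a <= b): [(2, 3, 8)]
  Group 2 (a > b): [(1, 5, 3), (3, 7, 1)]
Optimal job order: [2, 1, 3]
Schedule:
  Job 2: M1 done at 3, M2 done at 11
  Job 1: M1 done at 8, M2 done at 14
  Job 3: M1 done at 15, M2 done at 16
Makespan = 16

16


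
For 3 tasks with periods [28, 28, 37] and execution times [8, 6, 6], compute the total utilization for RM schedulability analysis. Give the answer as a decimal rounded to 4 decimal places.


Compute individual utilizations (exact fractions):
  Task 1: C/T = 8/28 = 2/7 (approx. 0.2857)
  Task 2: C/T = 6/28 = 3/14 (approx. 0.2143)
  Task 3: C/T = 6/37 (approx. 0.1622)
Total utilization U = 2/7 + 3/14 + 6/37 = 49/74
Rounded to 4 decimal places: U = 0.6622
RM (Liu & Layland) bound for 3 tasks = 0.779763; compare with U = 49/74 (approx. 0.662162)
U <= bound, so schedulable by RM sufficient condition.

0.6622


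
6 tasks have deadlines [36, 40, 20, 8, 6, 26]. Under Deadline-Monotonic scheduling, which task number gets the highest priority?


Sort tasks by relative deadline (ascending):
  Task 5: deadline = 6
  Task 4: deadline = 8
  Task 3: deadline = 20
  Task 6: deadline = 26
  Task 1: deadline = 36
  Task 2: deadline = 40
Priority order (highest first): [5, 4, 3, 6, 1, 2]
Highest priority task = 5

5


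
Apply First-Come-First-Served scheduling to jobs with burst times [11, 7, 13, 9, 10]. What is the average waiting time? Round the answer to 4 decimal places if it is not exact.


FCFS order (as given): [11, 7, 13, 9, 10]
Waiting times:
  Job 1: wait = 0
  Job 2: wait = 11
  Job 3: wait = 18
  Job 4: wait = 31
  Job 5: wait = 40
Sum of waiting times = 100
Average waiting time = 100/5 = 20.0

20.0


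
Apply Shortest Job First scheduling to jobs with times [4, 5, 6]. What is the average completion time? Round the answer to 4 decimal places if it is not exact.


SJF order (ascending): [4, 5, 6]
Completion times:
  Job 1: burst=4, C=4
  Job 2: burst=5, C=9
  Job 3: burst=6, C=15
Average completion = 28/3 = 9.3333

9.3333


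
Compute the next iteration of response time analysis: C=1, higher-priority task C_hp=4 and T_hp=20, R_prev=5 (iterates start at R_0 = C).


R_next = C + ceil(R_prev / T_hp) * C_hp
ceil(5 / 20) = ceil(0.25) = 1
Interference = 1 * 4 = 4
R_next = 1 + 4 = 5
R_next = R_prev, so the iteration has converged (response time = 5).

5


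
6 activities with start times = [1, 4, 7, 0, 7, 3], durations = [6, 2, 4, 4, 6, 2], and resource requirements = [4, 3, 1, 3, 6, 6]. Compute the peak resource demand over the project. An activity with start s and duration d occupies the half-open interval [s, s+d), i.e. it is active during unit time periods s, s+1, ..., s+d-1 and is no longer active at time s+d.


Each activity i is active on [start_i, start_i + duration_i).
Compute total resource usage per time slot:
  t=0: active resources = [3], total = 3
  t=1: active resources = [4, 3], total = 7
  t=2: active resources = [4, 3], total = 7
  t=3: active resources = [4, 3, 6], total = 13
  t=4: active resources = [4, 3, 6], total = 13
  t=5: active resources = [4, 3], total = 7
  t=6: active resources = [4], total = 4
  t=7: active resources = [1, 6], total = 7
  t=8: active resources = [1, 6], total = 7
  t=9: active resources = [1, 6], total = 7
  t=10: active resources = [1, 6], total = 7
  t=11: active resources = [6], total = 6
  t=12: active resources = [6], total = 6
Peak resource demand = 13

13


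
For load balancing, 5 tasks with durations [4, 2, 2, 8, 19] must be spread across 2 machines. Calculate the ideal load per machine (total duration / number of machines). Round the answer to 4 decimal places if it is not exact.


Total processing time = 4 + 2 + 2 + 8 + 19 = 35
Number of machines = 2
Ideal balanced load = 35 / 2 = 17.5

17.5


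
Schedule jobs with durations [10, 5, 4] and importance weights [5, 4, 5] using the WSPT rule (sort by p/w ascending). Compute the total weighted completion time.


Compute p/w ratios and sort ascending (WSPT): [(4, 5), (5, 4), (10, 5)]
Compute weighted completion times:
  Job (p=4,w=5): C=4, w*C=5*4=20
  Job (p=5,w=4): C=9, w*C=4*9=36
  Job (p=10,w=5): C=19, w*C=5*19=95
Total weighted completion time = 151

151


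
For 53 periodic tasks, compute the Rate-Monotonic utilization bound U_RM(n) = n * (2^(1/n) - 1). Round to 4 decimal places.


Compute 2^(1/53) = 1.0131641430
Subtract 1: 1.0131641430 - 1 = 0.0131641430
Multiply by n: 53 * 0.0131641430 = 0.6976995790
Round to 4 dp: 0.6977

0.6977


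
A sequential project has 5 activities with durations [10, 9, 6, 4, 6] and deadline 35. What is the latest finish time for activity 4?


LF(activity 4) = deadline - sum of successor durations
Successors: activities 5 through 5 with durations [6]
Sum of successor durations = 6
LF = 35 - 6 = 29

29


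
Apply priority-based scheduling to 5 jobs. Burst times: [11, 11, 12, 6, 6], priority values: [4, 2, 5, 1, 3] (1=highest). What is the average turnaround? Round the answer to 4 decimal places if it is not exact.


Sort by priority (ascending = highest first):
Order: [(1, 6), (2, 11), (3, 6), (4, 11), (5, 12)]
Completion times:
  Priority 1, burst=6, C=6
  Priority 2, burst=11, C=17
  Priority 3, burst=6, C=23
  Priority 4, burst=11, C=34
  Priority 5, burst=12, C=46
Average turnaround = 126/5 = 25.2

25.2


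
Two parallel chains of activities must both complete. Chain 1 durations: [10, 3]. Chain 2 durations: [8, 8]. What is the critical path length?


Path A total = 10 + 3 = 13
Path B total = 8 + 8 = 16
Critical path = longest path = max(13, 16) = 16

16


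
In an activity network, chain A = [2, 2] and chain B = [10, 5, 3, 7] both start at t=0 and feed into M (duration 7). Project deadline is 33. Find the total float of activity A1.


Forward pass: ES(A1) = sum of predecessors on chain A = 0
EF = ES + duration = 0 + 2 = 2
Backward pass: LF(M) = deadline = 33; LS(M) = 33 - 7 = 26
LF(A1) = LS(M) - sum(successors on chain A) = 26 - 2 = 24
LS = LF - duration = 24 - 2 = 22
Total float = LS - ES = 22 - 0 = 22

22


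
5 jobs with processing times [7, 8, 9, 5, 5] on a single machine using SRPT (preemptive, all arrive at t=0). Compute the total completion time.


Since all jobs arrive at t=0, SRPT equals SPT ordering.
SPT order: [5, 5, 7, 8, 9]
Completion times:
  Job 1: p=5, C=5
  Job 2: p=5, C=10
  Job 3: p=7, C=17
  Job 4: p=8, C=25
  Job 5: p=9, C=34
Total completion time = 5 + 10 + 17 + 25 + 34 = 91

91


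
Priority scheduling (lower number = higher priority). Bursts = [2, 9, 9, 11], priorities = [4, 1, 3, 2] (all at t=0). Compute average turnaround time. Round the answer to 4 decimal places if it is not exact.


Sort by priority (ascending = highest first):
Order: [(1, 9), (2, 11), (3, 9), (4, 2)]
Completion times:
  Priority 1, burst=9, C=9
  Priority 2, burst=11, C=20
  Priority 3, burst=9, C=29
  Priority 4, burst=2, C=31
Average turnaround = 89/4 = 22.25

22.25


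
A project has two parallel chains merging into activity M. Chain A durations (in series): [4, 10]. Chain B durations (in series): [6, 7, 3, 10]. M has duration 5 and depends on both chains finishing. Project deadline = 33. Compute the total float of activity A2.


Forward pass: ES(A2) = sum of predecessors on chain A = 4
EF = ES + duration = 4 + 10 = 14
Backward pass: LF(M) = deadline = 33; LS(M) = 33 - 5 = 28
LF(A2) = LS(M) - sum(successors on chain A) = 28 - 0 = 28
LS = LF - duration = 28 - 10 = 18
Total float = LS - ES = 18 - 4 = 14

14


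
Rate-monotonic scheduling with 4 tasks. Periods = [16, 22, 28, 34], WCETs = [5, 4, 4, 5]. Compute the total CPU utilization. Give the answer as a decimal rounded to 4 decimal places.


Compute individual utilizations (exact fractions):
  Task 1: C/T = 5/16 (approx. 0.3125)
  Task 2: C/T = 4/22 = 2/11 (approx. 0.1818)
  Task 3: C/T = 4/28 = 1/7 (approx. 0.1429)
  Task 4: C/T = 5/34 (approx. 0.1471)
Total utilization U = 5/16 + 2/11 + 1/7 + 5/34 = 16425/20944
Rounded to 4 decimal places: U = 0.7842
RM (Liu & Layland) bound for 4 tasks = 0.756828; compare with U = 16425/20944 (approx. 0.784234)
bound < U <= 1, so the RM sufficient condition is not met (inconclusive; an exact test such as response-time analysis is needed).

0.7842


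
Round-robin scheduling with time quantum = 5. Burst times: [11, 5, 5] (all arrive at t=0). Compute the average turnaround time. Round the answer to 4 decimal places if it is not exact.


Time quantum = 5
Execution trace:
  J1 runs 5 units, time = 5
  J2 runs 5 units, time = 10
  J3 runs 5 units, time = 15
  J1 runs 5 units, time = 20
  J1 runs 1 units, time = 21
Finish times: [21, 10, 15]
Average turnaround = 46/3 = 15.3333

15.3333


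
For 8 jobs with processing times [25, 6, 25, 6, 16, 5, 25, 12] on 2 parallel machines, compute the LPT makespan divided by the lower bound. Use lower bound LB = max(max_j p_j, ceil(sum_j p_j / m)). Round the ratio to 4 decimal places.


LPT order: [25, 25, 25, 16, 12, 6, 6, 5]
Machine loads after assignment: [61, 59]
LPT makespan = 61
Lower bound = max(max_job, ceil(total/2)) = max(25, 60) = 60
Ratio = 61 / 60 = 1.0167

1.0167


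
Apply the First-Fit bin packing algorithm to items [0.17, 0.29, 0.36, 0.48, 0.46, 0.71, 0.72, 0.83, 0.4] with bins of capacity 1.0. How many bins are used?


Place items sequentially using First-Fit:
  Item 0.17 -> new Bin 1
  Item 0.29 -> Bin 1 (now 0.46)
  Item 0.36 -> Bin 1 (now 0.82)
  Item 0.48 -> new Bin 2
  Item 0.46 -> Bin 2 (now 0.94)
  Item 0.71 -> new Bin 3
  Item 0.72 -> new Bin 4
  Item 0.83 -> new Bin 5
  Item 0.4 -> new Bin 6
Total bins used = 6

6


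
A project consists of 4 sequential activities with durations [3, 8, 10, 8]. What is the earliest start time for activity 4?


Activity 4 starts after activities 1 through 3 complete.
Predecessor durations: [3, 8, 10]
ES = 3 + 8 + 10 = 21

21


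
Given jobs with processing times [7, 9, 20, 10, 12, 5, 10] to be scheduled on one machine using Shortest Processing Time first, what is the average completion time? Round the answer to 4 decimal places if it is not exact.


Sort jobs by processing time (SPT order): [5, 7, 9, 10, 10, 12, 20]
Compute completion times sequentially:
  Job 1: processing = 5, completes at 5
  Job 2: processing = 7, completes at 12
  Job 3: processing = 9, completes at 21
  Job 4: processing = 10, completes at 31
  Job 5: processing = 10, completes at 41
  Job 6: processing = 12, completes at 53
  Job 7: processing = 20, completes at 73
Sum of completion times = 236
Average completion time = 236/7 = 33.7143

33.7143


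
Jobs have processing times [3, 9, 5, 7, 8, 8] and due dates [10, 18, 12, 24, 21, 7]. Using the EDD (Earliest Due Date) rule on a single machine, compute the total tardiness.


Sort by due date (EDD order): [(8, 7), (3, 10), (5, 12), (9, 18), (8, 21), (7, 24)]
Compute completion times and tardiness:
  Job 1: p=8, d=7, C=8, tardiness=max(0,8-7)=1
  Job 2: p=3, d=10, C=11, tardiness=max(0,11-10)=1
  Job 3: p=5, d=12, C=16, tardiness=max(0,16-12)=4
  Job 4: p=9, d=18, C=25, tardiness=max(0,25-18)=7
  Job 5: p=8, d=21, C=33, tardiness=max(0,33-21)=12
  Job 6: p=7, d=24, C=40, tardiness=max(0,40-24)=16
Total tardiness = 41

41


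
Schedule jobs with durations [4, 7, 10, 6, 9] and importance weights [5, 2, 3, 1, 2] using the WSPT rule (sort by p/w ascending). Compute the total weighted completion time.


Compute p/w ratios and sort ascending (WSPT): [(4, 5), (10, 3), (7, 2), (9, 2), (6, 1)]
Compute weighted completion times:
  Job (p=4,w=5): C=4, w*C=5*4=20
  Job (p=10,w=3): C=14, w*C=3*14=42
  Job (p=7,w=2): C=21, w*C=2*21=42
  Job (p=9,w=2): C=30, w*C=2*30=60
  Job (p=6,w=1): C=36, w*C=1*36=36
Total weighted completion time = 200

200


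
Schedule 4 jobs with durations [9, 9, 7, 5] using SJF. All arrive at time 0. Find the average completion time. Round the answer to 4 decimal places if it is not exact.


SJF order (ascending): [5, 7, 9, 9]
Completion times:
  Job 1: burst=5, C=5
  Job 2: burst=7, C=12
  Job 3: burst=9, C=21
  Job 4: burst=9, C=30
Average completion = 68/4 = 17.0

17.0


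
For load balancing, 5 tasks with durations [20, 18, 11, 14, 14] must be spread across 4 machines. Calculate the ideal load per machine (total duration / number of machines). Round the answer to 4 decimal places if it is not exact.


Total processing time = 20 + 18 + 11 + 14 + 14 = 77
Number of machines = 4
Ideal balanced load = 77 / 4 = 19.25

19.25


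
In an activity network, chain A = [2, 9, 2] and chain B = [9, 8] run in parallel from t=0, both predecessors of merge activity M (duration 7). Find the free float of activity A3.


ES(A3) = sum of predecessors on chain A = 11
EF(A3) = ES + duration = 11 + 2 = 13
Successor of A3 is M. ES(M) = max(sum(A), sum(B)) = max(13, 17) = 17
Free float = ES(successor) - EF(current) = 17 - 13 = 4

4


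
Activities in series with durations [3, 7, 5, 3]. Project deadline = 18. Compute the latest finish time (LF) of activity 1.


LF(activity 1) = deadline - sum of successor durations
Successors: activities 2 through 4 with durations [7, 5, 3]
Sum of successor durations = 15
LF = 18 - 15 = 3

3


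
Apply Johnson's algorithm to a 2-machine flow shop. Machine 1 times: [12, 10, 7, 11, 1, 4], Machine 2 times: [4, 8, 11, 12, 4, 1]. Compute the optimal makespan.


Apply Johnson's rule:
  Group 1 (a <= b): [(5, 1, 4), (3, 7, 11), (4, 11, 12)]
  Group 2 (a > b): [(2, 10, 8), (1, 12, 4), (6, 4, 1)]
Optimal job order: [5, 3, 4, 2, 1, 6]
Schedule:
  Job 5: M1 done at 1, M2 done at 5
  Job 3: M1 done at 8, M2 done at 19
  Job 4: M1 done at 19, M2 done at 31
  Job 2: M1 done at 29, M2 done at 39
  Job 1: M1 done at 41, M2 done at 45
  Job 6: M1 done at 45, M2 done at 46
Makespan = 46

46


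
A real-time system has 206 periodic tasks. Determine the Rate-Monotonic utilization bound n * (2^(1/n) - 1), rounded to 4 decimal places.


Compute 2^(1/206) = 1.0033704594
Subtract 1: 1.0033704594 - 1 = 0.0033704594
Multiply by n: 206 * 0.0033704594 = 0.6943146364
Round to 4 dp: 0.6943

0.6943


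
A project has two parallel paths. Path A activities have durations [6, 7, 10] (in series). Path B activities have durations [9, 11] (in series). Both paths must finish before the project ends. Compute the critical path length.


Path A total = 6 + 7 + 10 = 23
Path B total = 9 + 11 = 20
Critical path = longest path = max(23, 20) = 23

23


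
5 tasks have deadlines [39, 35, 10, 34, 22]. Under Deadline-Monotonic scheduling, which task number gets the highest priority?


Sort tasks by relative deadline (ascending):
  Task 3: deadline = 10
  Task 5: deadline = 22
  Task 4: deadline = 34
  Task 2: deadline = 35
  Task 1: deadline = 39
Priority order (highest first): [3, 5, 4, 2, 1]
Highest priority task = 3

3


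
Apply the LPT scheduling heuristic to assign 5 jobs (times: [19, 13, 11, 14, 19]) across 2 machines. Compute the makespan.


Sort jobs in decreasing order (LPT): [19, 19, 14, 13, 11]
Assign each job to the least loaded machine:
  Machine 1: jobs [19, 14], load = 33
  Machine 2: jobs [19, 13, 11], load = 43
Makespan = max load = 43

43


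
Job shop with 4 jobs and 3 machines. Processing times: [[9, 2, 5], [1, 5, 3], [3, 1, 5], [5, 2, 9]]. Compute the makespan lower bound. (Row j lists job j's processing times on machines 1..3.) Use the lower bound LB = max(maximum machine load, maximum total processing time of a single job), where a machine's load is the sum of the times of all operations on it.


Machine loads:
  Machine 1: 9 + 1 + 3 + 5 = 18
  Machine 2: 2 + 5 + 1 + 2 = 10
  Machine 3: 5 + 3 + 5 + 9 = 22
Max machine load = 22
Job totals:
  Job 1: 16
  Job 2: 9
  Job 3: 9
  Job 4: 16
Max job total = 16
Lower bound = max(22, 16) = 22

22


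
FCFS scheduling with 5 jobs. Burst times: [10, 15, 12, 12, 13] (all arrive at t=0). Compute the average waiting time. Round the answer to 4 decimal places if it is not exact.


FCFS order (as given): [10, 15, 12, 12, 13]
Waiting times:
  Job 1: wait = 0
  Job 2: wait = 10
  Job 3: wait = 25
  Job 4: wait = 37
  Job 5: wait = 49
Sum of waiting times = 121
Average waiting time = 121/5 = 24.2

24.2


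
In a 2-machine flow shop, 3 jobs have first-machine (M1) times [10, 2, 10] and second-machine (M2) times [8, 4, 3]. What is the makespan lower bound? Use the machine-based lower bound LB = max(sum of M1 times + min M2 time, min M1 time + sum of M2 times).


LB1 = sum(M1 times) + min(M2 times) = 22 + 3 = 25
LB2 = min(M1 times) + sum(M2 times) = 2 + 15 = 17
Lower bound = max(LB1, LB2) = max(25, 17) = 25

25


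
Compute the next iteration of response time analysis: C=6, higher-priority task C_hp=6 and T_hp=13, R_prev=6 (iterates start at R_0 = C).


R_next = C + ceil(R_prev / T_hp) * C_hp
ceil(6 / 13) = ceil(0.4615) = 1
Interference = 1 * 6 = 6
R_next = 6 + 6 = 12

12


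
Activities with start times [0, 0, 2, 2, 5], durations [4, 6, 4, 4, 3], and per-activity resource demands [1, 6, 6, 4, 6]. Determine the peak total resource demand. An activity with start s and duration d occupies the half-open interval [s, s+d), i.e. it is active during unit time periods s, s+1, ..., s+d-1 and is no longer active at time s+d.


Each activity i is active on [start_i, start_i + duration_i).
Compute total resource usage per time slot:
  t=0: active resources = [1, 6], total = 7
  t=1: active resources = [1, 6], total = 7
  t=2: active resources = [1, 6, 6, 4], total = 17
  t=3: active resources = [1, 6, 6, 4], total = 17
  t=4: active resources = [6, 6, 4], total = 16
  t=5: active resources = [6, 6, 4, 6], total = 22
  t=6: active resources = [6], total = 6
  t=7: active resources = [6], total = 6
Peak resource demand = 22

22


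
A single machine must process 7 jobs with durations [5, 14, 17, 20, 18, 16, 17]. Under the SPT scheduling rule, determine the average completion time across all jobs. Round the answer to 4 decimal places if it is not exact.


Sort jobs by processing time (SPT order): [5, 14, 16, 17, 17, 18, 20]
Compute completion times sequentially:
  Job 1: processing = 5, completes at 5
  Job 2: processing = 14, completes at 19
  Job 3: processing = 16, completes at 35
  Job 4: processing = 17, completes at 52
  Job 5: processing = 17, completes at 69
  Job 6: processing = 18, completes at 87
  Job 7: processing = 20, completes at 107
Sum of completion times = 374
Average completion time = 374/7 = 53.4286

53.4286


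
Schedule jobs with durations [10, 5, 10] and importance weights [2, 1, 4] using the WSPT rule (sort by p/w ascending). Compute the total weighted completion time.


Compute p/w ratios and sort ascending (WSPT): [(10, 4), (10, 2), (5, 1)]
Compute weighted completion times:
  Job (p=10,w=4): C=10, w*C=4*10=40
  Job (p=10,w=2): C=20, w*C=2*20=40
  Job (p=5,w=1): C=25, w*C=1*25=25
Total weighted completion time = 105

105


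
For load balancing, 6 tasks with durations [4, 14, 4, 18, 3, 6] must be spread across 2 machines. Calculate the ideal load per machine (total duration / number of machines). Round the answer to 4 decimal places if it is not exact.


Total processing time = 4 + 14 + 4 + 18 + 3 + 6 = 49
Number of machines = 2
Ideal balanced load = 49 / 2 = 24.5

24.5


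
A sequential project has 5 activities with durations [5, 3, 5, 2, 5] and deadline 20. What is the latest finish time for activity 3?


LF(activity 3) = deadline - sum of successor durations
Successors: activities 4 through 5 with durations [2, 5]
Sum of successor durations = 7
LF = 20 - 7 = 13

13


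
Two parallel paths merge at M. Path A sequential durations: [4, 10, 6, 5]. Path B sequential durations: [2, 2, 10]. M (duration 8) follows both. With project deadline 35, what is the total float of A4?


Forward pass: ES(A4) = sum of predecessors on chain A = 20
EF = ES + duration = 20 + 5 = 25
Backward pass: LF(M) = deadline = 35; LS(M) = 35 - 8 = 27
LF(A4) = LS(M) - sum(successors on chain A) = 27 - 0 = 27
LS = LF - duration = 27 - 5 = 22
Total float = LS - ES = 22 - 20 = 2

2


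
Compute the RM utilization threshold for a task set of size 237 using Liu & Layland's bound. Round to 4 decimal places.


Compute 2^(1/237) = 1.0029289527
Subtract 1: 1.0029289527 - 1 = 0.0029289527
Multiply by n: 237 * 0.0029289527 = 0.6941617899
Round to 4 dp: 0.6942

0.6942


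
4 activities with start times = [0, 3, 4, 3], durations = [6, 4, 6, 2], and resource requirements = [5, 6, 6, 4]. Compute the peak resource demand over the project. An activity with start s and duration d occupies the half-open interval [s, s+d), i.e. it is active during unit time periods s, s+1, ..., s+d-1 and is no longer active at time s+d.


Each activity i is active on [start_i, start_i + duration_i).
Compute total resource usage per time slot:
  t=0: active resources = [5], total = 5
  t=1: active resources = [5], total = 5
  t=2: active resources = [5], total = 5
  t=3: active resources = [5, 6, 4], total = 15
  t=4: active resources = [5, 6, 6, 4], total = 21
  t=5: active resources = [5, 6, 6], total = 17
  t=6: active resources = [6, 6], total = 12
  t=7: active resources = [6], total = 6
  t=8: active resources = [6], total = 6
  t=9: active resources = [6], total = 6
Peak resource demand = 21

21


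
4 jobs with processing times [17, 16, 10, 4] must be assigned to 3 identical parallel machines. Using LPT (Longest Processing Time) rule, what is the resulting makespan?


Sort jobs in decreasing order (LPT): [17, 16, 10, 4]
Assign each job to the least loaded machine:
  Machine 1: jobs [17], load = 17
  Machine 2: jobs [16], load = 16
  Machine 3: jobs [10, 4], load = 14
Makespan = max load = 17

17


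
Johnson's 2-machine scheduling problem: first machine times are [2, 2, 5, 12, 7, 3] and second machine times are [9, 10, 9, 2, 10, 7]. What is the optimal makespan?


Apply Johnson's rule:
  Group 1 (a <= b): [(1, 2, 9), (2, 2, 10), (6, 3, 7), (3, 5, 9), (5, 7, 10)]
  Group 2 (a > b): [(4, 12, 2)]
Optimal job order: [1, 2, 6, 3, 5, 4]
Schedule:
  Job 1: M1 done at 2, M2 done at 11
  Job 2: M1 done at 4, M2 done at 21
  Job 6: M1 done at 7, M2 done at 28
  Job 3: M1 done at 12, M2 done at 37
  Job 5: M1 done at 19, M2 done at 47
  Job 4: M1 done at 31, M2 done at 49
Makespan = 49

49


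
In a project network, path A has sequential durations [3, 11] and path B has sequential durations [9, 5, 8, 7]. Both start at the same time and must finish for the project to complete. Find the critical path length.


Path A total = 3 + 11 = 14
Path B total = 9 + 5 + 8 + 7 = 29
Critical path = longest path = max(14, 29) = 29

29


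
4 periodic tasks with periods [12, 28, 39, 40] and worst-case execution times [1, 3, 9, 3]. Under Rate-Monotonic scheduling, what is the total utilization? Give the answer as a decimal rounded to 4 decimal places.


Compute individual utilizations (exact fractions):
  Task 1: C/T = 1/12 (approx. 0.0833)
  Task 2: C/T = 3/28 (approx. 0.1071)
  Task 3: C/T = 9/39 = 3/13 (approx. 0.2308)
  Task 4: C/T = 3/40 (approx. 0.075)
Total utilization U = 1/12 + 3/28 + 3/13 + 3/40 = 5419/10920
Rounded to 4 decimal places: U = 0.4962
RM (Liu & Layland) bound for 4 tasks = 0.756828; compare with U = 5419/10920 (approx. 0.496245)
U <= bound, so schedulable by RM sufficient condition.

0.4962


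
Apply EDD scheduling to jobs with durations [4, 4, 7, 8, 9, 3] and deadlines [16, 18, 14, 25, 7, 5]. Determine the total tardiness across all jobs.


Sort by due date (EDD order): [(3, 5), (9, 7), (7, 14), (4, 16), (4, 18), (8, 25)]
Compute completion times and tardiness:
  Job 1: p=3, d=5, C=3, tardiness=max(0,3-5)=0
  Job 2: p=9, d=7, C=12, tardiness=max(0,12-7)=5
  Job 3: p=7, d=14, C=19, tardiness=max(0,19-14)=5
  Job 4: p=4, d=16, C=23, tardiness=max(0,23-16)=7
  Job 5: p=4, d=18, C=27, tardiness=max(0,27-18)=9
  Job 6: p=8, d=25, C=35, tardiness=max(0,35-25)=10
Total tardiness = 36

36


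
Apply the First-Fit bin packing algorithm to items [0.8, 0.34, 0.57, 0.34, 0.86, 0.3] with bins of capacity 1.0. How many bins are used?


Place items sequentially using First-Fit:
  Item 0.8 -> new Bin 1
  Item 0.34 -> new Bin 2
  Item 0.57 -> Bin 2 (now 0.91)
  Item 0.34 -> new Bin 3
  Item 0.86 -> new Bin 4
  Item 0.3 -> Bin 3 (now 0.64)
Total bins used = 4

4


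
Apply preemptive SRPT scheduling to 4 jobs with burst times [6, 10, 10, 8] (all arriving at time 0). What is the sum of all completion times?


Since all jobs arrive at t=0, SRPT equals SPT ordering.
SPT order: [6, 8, 10, 10]
Completion times:
  Job 1: p=6, C=6
  Job 2: p=8, C=14
  Job 3: p=10, C=24
  Job 4: p=10, C=34
Total completion time = 6 + 14 + 24 + 34 = 78

78


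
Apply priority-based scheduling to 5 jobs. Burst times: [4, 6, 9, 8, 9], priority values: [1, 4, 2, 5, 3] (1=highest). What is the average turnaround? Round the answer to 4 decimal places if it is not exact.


Sort by priority (ascending = highest first):
Order: [(1, 4), (2, 9), (3, 9), (4, 6), (5, 8)]
Completion times:
  Priority 1, burst=4, C=4
  Priority 2, burst=9, C=13
  Priority 3, burst=9, C=22
  Priority 4, burst=6, C=28
  Priority 5, burst=8, C=36
Average turnaround = 103/5 = 20.6

20.6


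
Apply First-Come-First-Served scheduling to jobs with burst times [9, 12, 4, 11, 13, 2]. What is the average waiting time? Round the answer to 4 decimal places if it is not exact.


FCFS order (as given): [9, 12, 4, 11, 13, 2]
Waiting times:
  Job 1: wait = 0
  Job 2: wait = 9
  Job 3: wait = 21
  Job 4: wait = 25
  Job 5: wait = 36
  Job 6: wait = 49
Sum of waiting times = 140
Average waiting time = 140/6 = 23.3333

23.3333


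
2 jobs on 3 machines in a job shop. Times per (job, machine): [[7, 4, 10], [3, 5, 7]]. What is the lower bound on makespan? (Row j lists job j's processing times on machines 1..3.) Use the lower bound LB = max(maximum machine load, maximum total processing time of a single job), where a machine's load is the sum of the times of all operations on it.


Machine loads:
  Machine 1: 7 + 3 = 10
  Machine 2: 4 + 5 = 9
  Machine 3: 10 + 7 = 17
Max machine load = 17
Job totals:
  Job 1: 21
  Job 2: 15
Max job total = 21
Lower bound = max(17, 21) = 21

21


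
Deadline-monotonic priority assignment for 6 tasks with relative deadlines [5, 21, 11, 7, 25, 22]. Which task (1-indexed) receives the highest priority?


Sort tasks by relative deadline (ascending):
  Task 1: deadline = 5
  Task 4: deadline = 7
  Task 3: deadline = 11
  Task 2: deadline = 21
  Task 6: deadline = 22
  Task 5: deadline = 25
Priority order (highest first): [1, 4, 3, 2, 6, 5]
Highest priority task = 1

1


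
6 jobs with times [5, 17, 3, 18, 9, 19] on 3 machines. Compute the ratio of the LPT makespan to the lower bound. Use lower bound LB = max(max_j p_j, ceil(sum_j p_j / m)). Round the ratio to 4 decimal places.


LPT order: [19, 18, 17, 9, 5, 3]
Machine loads after assignment: [22, 23, 26]
LPT makespan = 26
Lower bound = max(max_job, ceil(total/3)) = max(19, 24) = 24
Ratio = 26 / 24 = 1.0833

1.0833


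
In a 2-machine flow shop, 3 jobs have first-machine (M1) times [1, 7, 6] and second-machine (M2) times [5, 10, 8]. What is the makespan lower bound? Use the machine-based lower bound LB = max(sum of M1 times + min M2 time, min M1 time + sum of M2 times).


LB1 = sum(M1 times) + min(M2 times) = 14 + 5 = 19
LB2 = min(M1 times) + sum(M2 times) = 1 + 23 = 24
Lower bound = max(LB1, LB2) = max(19, 24) = 24

24


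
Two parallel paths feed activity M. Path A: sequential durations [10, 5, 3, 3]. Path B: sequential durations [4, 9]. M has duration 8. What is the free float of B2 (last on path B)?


ES(B2) = sum of predecessors on chain B = 4
EF(B2) = ES + duration = 4 + 9 = 13
Successor of B2 is M. ES(M) = max(sum(A), sum(B)) = max(21, 13) = 21
Free float = ES(successor) - EF(current) = 21 - 13 = 8

8


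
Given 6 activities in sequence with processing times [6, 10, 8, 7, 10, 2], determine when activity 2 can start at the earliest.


Activity 2 starts after activities 1 through 1 complete.
Predecessor durations: [6]
ES = 6 = 6

6


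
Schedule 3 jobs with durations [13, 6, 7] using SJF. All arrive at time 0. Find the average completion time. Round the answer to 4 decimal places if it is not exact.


SJF order (ascending): [6, 7, 13]
Completion times:
  Job 1: burst=6, C=6
  Job 2: burst=7, C=13
  Job 3: burst=13, C=26
Average completion = 45/3 = 15.0

15.0


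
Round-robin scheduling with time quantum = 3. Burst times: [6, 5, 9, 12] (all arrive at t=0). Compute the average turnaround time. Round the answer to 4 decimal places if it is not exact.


Time quantum = 3
Execution trace:
  J1 runs 3 units, time = 3
  J2 runs 3 units, time = 6
  J3 runs 3 units, time = 9
  J4 runs 3 units, time = 12
  J1 runs 3 units, time = 15
  J2 runs 2 units, time = 17
  J3 runs 3 units, time = 20
  J4 runs 3 units, time = 23
  J3 runs 3 units, time = 26
  J4 runs 3 units, time = 29
  J4 runs 3 units, time = 32
Finish times: [15, 17, 26, 32]
Average turnaround = 90/4 = 22.5

22.5


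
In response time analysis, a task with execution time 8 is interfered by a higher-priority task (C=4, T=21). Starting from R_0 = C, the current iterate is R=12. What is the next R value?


R_next = C + ceil(R_prev / T_hp) * C_hp
ceil(12 / 21) = ceil(0.5714) = 1
Interference = 1 * 4 = 4
R_next = 8 + 4 = 12
R_next = R_prev, so the iteration has converged (response time = 12).

12


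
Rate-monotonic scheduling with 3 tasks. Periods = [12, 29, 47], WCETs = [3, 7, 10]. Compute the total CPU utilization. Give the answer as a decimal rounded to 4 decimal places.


Compute individual utilizations (exact fractions):
  Task 1: C/T = 3/12 = 1/4 (approx. 0.25)
  Task 2: C/T = 7/29 (approx. 0.2414)
  Task 3: C/T = 10/47 (approx. 0.2128)
Total utilization U = 1/4 + 7/29 + 10/47 = 3839/5452
Rounded to 4 decimal places: U = 0.7041
RM (Liu & Layland) bound for 3 tasks = 0.779763; compare with U = 3839/5452 (approx. 0.704145)
U <= bound, so schedulable by RM sufficient condition.

0.7041


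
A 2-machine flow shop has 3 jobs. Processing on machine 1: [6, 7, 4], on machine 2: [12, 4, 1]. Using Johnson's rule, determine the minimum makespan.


Apply Johnson's rule:
  Group 1 (a <= b): [(1, 6, 12)]
  Group 2 (a > b): [(2, 7, 4), (3, 4, 1)]
Optimal job order: [1, 2, 3]
Schedule:
  Job 1: M1 done at 6, M2 done at 18
  Job 2: M1 done at 13, M2 done at 22
  Job 3: M1 done at 17, M2 done at 23
Makespan = 23

23


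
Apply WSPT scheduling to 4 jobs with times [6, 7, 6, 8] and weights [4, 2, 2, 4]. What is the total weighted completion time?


Compute p/w ratios and sort ascending (WSPT): [(6, 4), (8, 4), (6, 2), (7, 2)]
Compute weighted completion times:
  Job (p=6,w=4): C=6, w*C=4*6=24
  Job (p=8,w=4): C=14, w*C=4*14=56
  Job (p=6,w=2): C=20, w*C=2*20=40
  Job (p=7,w=2): C=27, w*C=2*27=54
Total weighted completion time = 174

174


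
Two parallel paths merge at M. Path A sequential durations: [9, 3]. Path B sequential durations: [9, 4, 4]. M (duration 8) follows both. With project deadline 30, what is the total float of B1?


Forward pass: ES(B1) = sum of predecessors on chain B = 0
EF = ES + duration = 0 + 9 = 9
Backward pass: LF(M) = deadline = 30; LS(M) = 30 - 8 = 22
LF(B1) = LS(M) - sum(successors on chain B) = 22 - 8 = 14
LS = LF - duration = 14 - 9 = 5
Total float = LS - ES = 5 - 0 = 5

5


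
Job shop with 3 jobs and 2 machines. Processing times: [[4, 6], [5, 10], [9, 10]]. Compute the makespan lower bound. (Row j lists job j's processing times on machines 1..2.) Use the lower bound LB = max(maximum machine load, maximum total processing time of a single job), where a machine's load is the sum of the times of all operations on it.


Machine loads:
  Machine 1: 4 + 5 + 9 = 18
  Machine 2: 6 + 10 + 10 = 26
Max machine load = 26
Job totals:
  Job 1: 10
  Job 2: 15
  Job 3: 19
Max job total = 19
Lower bound = max(26, 19) = 26

26


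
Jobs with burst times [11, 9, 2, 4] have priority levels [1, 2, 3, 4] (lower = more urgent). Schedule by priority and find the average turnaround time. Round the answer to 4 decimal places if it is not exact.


Sort by priority (ascending = highest first):
Order: [(1, 11), (2, 9), (3, 2), (4, 4)]
Completion times:
  Priority 1, burst=11, C=11
  Priority 2, burst=9, C=20
  Priority 3, burst=2, C=22
  Priority 4, burst=4, C=26
Average turnaround = 79/4 = 19.75

19.75


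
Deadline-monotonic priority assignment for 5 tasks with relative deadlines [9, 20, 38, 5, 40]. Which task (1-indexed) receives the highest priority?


Sort tasks by relative deadline (ascending):
  Task 4: deadline = 5
  Task 1: deadline = 9
  Task 2: deadline = 20
  Task 3: deadline = 38
  Task 5: deadline = 40
Priority order (highest first): [4, 1, 2, 3, 5]
Highest priority task = 4

4


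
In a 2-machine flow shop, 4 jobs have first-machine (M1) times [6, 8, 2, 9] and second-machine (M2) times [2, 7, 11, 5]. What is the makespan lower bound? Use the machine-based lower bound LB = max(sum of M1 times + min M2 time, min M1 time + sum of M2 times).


LB1 = sum(M1 times) + min(M2 times) = 25 + 2 = 27
LB2 = min(M1 times) + sum(M2 times) = 2 + 25 = 27
Lower bound = max(LB1, LB2) = max(27, 27) = 27

27


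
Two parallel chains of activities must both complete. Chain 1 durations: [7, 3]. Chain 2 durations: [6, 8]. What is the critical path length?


Path A total = 7 + 3 = 10
Path B total = 6 + 8 = 14
Critical path = longest path = max(10, 14) = 14

14


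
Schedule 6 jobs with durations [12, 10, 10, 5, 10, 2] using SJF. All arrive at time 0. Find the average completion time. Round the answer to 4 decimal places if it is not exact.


SJF order (ascending): [2, 5, 10, 10, 10, 12]
Completion times:
  Job 1: burst=2, C=2
  Job 2: burst=5, C=7
  Job 3: burst=10, C=17
  Job 4: burst=10, C=27
  Job 5: burst=10, C=37
  Job 6: burst=12, C=49
Average completion = 139/6 = 23.1667

23.1667


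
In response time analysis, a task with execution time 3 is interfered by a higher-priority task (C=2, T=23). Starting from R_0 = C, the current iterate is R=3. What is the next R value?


R_next = C + ceil(R_prev / T_hp) * C_hp
ceil(3 / 23) = ceil(0.1304) = 1
Interference = 1 * 2 = 2
R_next = 3 + 2 = 5

5


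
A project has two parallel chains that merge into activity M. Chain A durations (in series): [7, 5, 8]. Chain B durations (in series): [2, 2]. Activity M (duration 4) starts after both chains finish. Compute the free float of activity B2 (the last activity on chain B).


ES(B2) = sum of predecessors on chain B = 2
EF(B2) = ES + duration = 2 + 2 = 4
Successor of B2 is M. ES(M) = max(sum(A), sum(B)) = max(20, 4) = 20
Free float = ES(successor) - EF(current) = 20 - 4 = 16

16
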